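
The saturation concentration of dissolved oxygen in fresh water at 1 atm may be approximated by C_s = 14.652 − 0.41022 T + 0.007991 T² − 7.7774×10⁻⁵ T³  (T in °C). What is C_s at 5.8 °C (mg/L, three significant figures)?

C_s = 14.652 − 0.41022×5.8 + 0.007991×5.8² − 7.7774×10⁻⁵×5.8³ = 12.53 mg/L.

C_s ≈ 12.5 mg/L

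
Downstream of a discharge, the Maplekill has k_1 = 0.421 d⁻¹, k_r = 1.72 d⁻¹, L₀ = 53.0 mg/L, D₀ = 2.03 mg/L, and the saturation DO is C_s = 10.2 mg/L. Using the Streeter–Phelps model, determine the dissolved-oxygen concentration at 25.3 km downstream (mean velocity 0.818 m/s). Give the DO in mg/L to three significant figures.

Travel time t = x/v = 25.3 km / (0.818 m/s) = 25300 m / 0.818 m/s = 30930 s = 0.3580 d.
k_1 L₀/(k_r−k_1) = 0.421×53.0/(1.72−0.421) = 22.31/1.299 = 17.18 mg/L.
e^(−k_1 t) = e^(−0.421×0.3580) = 0.8601; e^(−k_r t) = e^(−1.72×0.3580) = 0.5403.
D = 17.18 × (0.8601 − 0.5403) + 2.03 × 0.5403 = 5.494 + 1.097 = 6.591 mg/L.
DO = C_s − D = 10.2 − 6.591 = 3.609 mg/L.

DO ≈ 3.61 mg/L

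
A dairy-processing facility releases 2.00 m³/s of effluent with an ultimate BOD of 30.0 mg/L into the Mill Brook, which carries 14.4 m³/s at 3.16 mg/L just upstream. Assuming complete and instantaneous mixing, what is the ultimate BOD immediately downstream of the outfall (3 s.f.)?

6.43 mg/L

Flow-weighted mixing: C = (Q_r C_r + Q_w C_w)/(Q_r + Q_w)
= (14.4×3.16 + 2.00×30.0)/(14.4 + 2.00) = 105.5/16.40 = 6.433 mg/L.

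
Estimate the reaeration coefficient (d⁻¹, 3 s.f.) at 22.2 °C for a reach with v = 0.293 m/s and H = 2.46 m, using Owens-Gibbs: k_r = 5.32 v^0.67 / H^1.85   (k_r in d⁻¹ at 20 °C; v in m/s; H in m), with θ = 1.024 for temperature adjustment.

k_r ≈ 0.466 d⁻¹

k_r(20) = 5.32 × 0.293^0.67 / 2.46^1.85 = 5.32 × 0.4393 / 5.287 = 0.4421 d⁻¹.
k_r(22.2) = 0.4421 × 1.024^(22.2−20) = 0.4421 × 1.054 = 0.4657 d⁻¹.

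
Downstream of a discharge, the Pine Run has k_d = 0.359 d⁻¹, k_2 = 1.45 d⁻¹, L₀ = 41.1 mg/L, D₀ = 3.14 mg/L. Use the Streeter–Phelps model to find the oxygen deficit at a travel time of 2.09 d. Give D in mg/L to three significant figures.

D ≈ 5.88 mg/L

k_d L₀/(k_2−k_d) = 0.359×41.1/(1.45−0.359) = 14.75/1.091 = 13.52 mg/L.
e^(−k_d t) = e^(−0.359×2.090) = 0.4722; e^(−k_2 t) = e^(−1.45×2.090) = 0.04829.
D = 13.52 × (0.4722 − 0.04829) + 3.14 × 0.04829 = 5.733 + 0.1516 = 5.885 mg/L.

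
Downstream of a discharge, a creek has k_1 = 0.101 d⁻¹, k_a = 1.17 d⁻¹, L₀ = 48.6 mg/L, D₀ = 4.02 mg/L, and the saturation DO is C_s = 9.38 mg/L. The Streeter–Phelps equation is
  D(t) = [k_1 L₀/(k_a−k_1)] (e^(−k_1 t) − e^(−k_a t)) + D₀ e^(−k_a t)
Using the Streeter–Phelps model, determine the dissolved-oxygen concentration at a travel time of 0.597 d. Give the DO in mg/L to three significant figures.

DO ≈ 5.34 mg/L

k_1 L₀/(k_a−k_1) = 0.101×48.6/(1.17−0.101) = 4.909/1.069 = 4.592 mg/L.
e^(−k_1 t) = e^(−0.101×0.5970) = 0.9415; e^(−k_a t) = e^(−1.17×0.5970) = 0.4973.
D = 4.592 × (0.9415 − 0.4973) + 4.02 × 0.4973 = 2.039 + 1.999 = 4.039 mg/L.
DO = C_s − D = 9.38 − 4.039 = 5.341 mg/L.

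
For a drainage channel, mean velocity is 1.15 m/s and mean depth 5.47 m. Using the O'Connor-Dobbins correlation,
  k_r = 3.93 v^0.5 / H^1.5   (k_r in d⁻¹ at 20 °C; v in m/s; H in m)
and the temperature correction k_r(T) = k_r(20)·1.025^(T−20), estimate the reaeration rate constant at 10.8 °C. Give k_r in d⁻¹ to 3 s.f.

k_r(20) = 3.93 × 1.15^0.5 / 5.47^1.5 = 3.93 × 1.072 / 12.79 = 0.3294 d⁻¹.
k_r(10.8) = 0.3294 × 1.025^(10.8−20) = 0.3294 × 0.7968 = 0.2625 d⁻¹.

k_r ≈ 0.262 d⁻¹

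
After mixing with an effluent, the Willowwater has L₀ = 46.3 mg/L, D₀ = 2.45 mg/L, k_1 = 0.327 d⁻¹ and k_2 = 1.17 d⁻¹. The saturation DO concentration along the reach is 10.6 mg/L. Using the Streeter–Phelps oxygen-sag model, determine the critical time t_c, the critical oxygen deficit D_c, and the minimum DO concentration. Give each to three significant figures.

t_c ≈ 1.34 d; D_c ≈ 8.35 mg/L; min DO ≈ 2.25 mg/L

With k_2/k_1 = 3.578 and 1 − D₀(k_2−k_1)/(k_1 L₀) = 0.8636,
t_c = ln(3.578 × 0.8636) / (1.17 − 0.327) = ln(3.090) / 0.8430 = 1.128/0.8430 = 1.338 d.
D_c = (k_1/k_2) L₀ e^(−k_1 t_c) = (0.327/1.17) × 46.3 × e^(−0.327×1.338) = 0.2795 × 46.3 × 0.6456 = 8.354 mg/L.
Minimum DO = C_s − D_c = 10.6 − 8.354 = 2.246 mg/L.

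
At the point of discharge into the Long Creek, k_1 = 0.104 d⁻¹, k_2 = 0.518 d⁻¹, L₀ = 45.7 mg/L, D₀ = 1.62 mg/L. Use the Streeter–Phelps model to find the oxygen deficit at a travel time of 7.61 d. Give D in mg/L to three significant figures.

D ≈ 5.01 mg/L

k_1 L₀/(k_2−k_1) = 0.104×45.7/(0.518−0.104) = 4.753/0.4140 = 11.48 mg/L.
e^(−k_1 t) = e^(−0.104×7.610) = 0.4532; e^(−k_2 t) = e^(−0.518×7.610) = 0.01941.
D = 11.48 × (0.4532 − 0.01941) + 1.62 × 0.01941 = 4.980 + 0.03144 = 5.011 mg/L.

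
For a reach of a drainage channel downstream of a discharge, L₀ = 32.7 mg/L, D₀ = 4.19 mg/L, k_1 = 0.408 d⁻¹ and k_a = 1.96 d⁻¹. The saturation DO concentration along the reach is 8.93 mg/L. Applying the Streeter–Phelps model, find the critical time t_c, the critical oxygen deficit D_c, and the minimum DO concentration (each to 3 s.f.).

t_c = [1/(k_a−k_1)] ln[(k_a/k_1)(1 − D₀(k_a−k_1)/(k_1 L₀))]
= [1/(1.96−0.408)] ln[(1.96/0.408)(1 − 4.19×1.552/(0.408×32.7))]
= (1/1.552) ln[4.804 × 0.5126] = 0.6443 × ln(2.462) = 0.6443 × 0.9011 = 0.5806 d.
D_c = (k_1/k_a) L₀ e^(−k_1 t_c) = (0.408/1.96) × 32.7 × e^(−0.408×0.5806) = 0.2082 × 32.7 × 0.7891 = 5.371 mg/L.
Minimum DO = C_s − D_c = 8.93 − 5.371 = 3.559 mg/L.

t_c ≈ 0.581 d; D_c ≈ 5.37 mg/L; min DO ≈ 3.56 mg/L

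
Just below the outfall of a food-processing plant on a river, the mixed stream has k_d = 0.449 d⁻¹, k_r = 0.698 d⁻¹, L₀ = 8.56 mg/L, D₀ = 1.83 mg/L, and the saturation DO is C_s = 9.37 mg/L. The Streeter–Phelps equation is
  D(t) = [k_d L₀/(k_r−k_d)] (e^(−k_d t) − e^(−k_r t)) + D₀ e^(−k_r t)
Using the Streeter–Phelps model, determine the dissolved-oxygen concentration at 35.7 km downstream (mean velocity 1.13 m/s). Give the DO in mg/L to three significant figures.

Travel time t = x/v = 35.7 km / (1.13 m/s) = 35700 m / 1.13 m/s = 31590 s = 0.3657 d.
k_d L₀/(k_r−k_d) = 0.449×8.56/(0.698−0.449) = 3.843/0.2490 = 15.44 mg/L.
e^(−k_d t) = e^(−0.449×0.3657) = 0.8486; e^(−k_r t) = e^(−0.698×0.3657) = 0.7747.
D = 15.44 × (0.8486 − 0.7747) + 1.83 × 0.7747 = 1.140 + 1.418 = 2.558 mg/L.
DO = C_s − D = 9.37 − 2.558 = 6.812 mg/L.

DO ≈ 6.81 mg/L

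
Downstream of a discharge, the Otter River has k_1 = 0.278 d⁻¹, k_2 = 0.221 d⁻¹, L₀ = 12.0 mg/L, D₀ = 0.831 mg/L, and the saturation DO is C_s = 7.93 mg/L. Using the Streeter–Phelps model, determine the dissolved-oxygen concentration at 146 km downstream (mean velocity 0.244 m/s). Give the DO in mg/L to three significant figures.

Travel time t = x/v = 146 km / (0.244 m/s) = 146000 m / 0.244 m/s = 598400 s = 6.925 d.
k_1 L₀/(k_2−k_1) = 0.278×12.0/(0.221−0.278) = 3.336/-0.05700 = -58.53 mg/L.
e^(−k_1 t) = e^(−0.278×6.925) = 0.1458; e^(−k_2 t) = e^(−0.221×6.925) = 0.2164.
D = -58.53 × (0.1458 − 0.2164) + 0.831 × 0.2164 = 4.131 + 0.1798 = 4.311 mg/L.
DO = C_s − D = 7.93 − 4.311 = 3.619 mg/L.

DO ≈ 3.62 mg/L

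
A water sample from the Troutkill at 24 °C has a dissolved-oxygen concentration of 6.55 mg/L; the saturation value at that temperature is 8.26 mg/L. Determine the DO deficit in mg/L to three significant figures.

D = C_s − C = 8.26 − 6.55 = 1.71 mg/L.

D ≈ 1.71 mg/L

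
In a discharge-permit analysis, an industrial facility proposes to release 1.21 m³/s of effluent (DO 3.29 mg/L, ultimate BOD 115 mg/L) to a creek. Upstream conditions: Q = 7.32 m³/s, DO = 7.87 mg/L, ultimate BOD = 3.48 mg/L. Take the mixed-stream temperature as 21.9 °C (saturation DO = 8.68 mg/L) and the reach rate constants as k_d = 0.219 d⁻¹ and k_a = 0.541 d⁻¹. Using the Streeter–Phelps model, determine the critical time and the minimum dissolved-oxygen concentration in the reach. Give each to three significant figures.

Mixed DO = (7.32×7.87 + 1.21×3.29)/(7.32+1.21) = 61.59/8.530 = 7.220 mg/L.
Mixed L₀ = (7.32×3.48 + 1.21×115)/(8.530) = 164.6/8.530 = 19.30 mg/L.
Initial deficit D₀ = C_s − DO₀ = 8.68 − 7.220 = 1.460 mg/L.
t_c = (1/0.3220) ln[(0.541/0.219)(1 − 1.460×0.3220/(0.219×19.30))] = 3.106 × ln(2.196) = 2.442 d.
D_c = (0.219/0.541) × 19.30 × e^(−0.219×2.442) = 0.4048 × 19.30 × 0.5857 = 4.576 mg/L.
Minimum DO = 8.68 − 4.576 = 4.104 mg/L.

t_c ≈ 2.44 d; minimum DO ≈ 4.10 mg/L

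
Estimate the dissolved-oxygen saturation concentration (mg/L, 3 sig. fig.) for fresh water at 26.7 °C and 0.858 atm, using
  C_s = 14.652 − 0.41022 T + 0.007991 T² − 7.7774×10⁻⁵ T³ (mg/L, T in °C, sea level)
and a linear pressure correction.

At sea level: C_s = 14.652 − 0.41022×26.7 + 0.007991×26.7² − 7.7774×10⁻⁵×26.7³ = 7.915 mg/L.
Pressure correction: C_s' = 7.915 × 0.858 = 6.791 mg/L.

C_s ≈ 6.79 mg/L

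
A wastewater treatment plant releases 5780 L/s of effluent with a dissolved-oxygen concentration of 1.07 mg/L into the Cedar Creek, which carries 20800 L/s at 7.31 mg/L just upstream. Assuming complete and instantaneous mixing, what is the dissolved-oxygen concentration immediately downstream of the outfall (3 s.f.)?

5.95 mg/L

Flow-weighted mixing: C = (Q_r C_r + Q_w C_w)/(Q_r + Q_w)
= (20800×7.31 + 5780×1.07)/(20800 + 5780) = 158200/26580 = 5.953 mg/L.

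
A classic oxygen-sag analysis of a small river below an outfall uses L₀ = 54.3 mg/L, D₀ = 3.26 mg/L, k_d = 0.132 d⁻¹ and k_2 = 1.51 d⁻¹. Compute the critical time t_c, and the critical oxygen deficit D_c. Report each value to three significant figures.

With k_2/k_d = 11.44 and 1 − D₀(k_2−k_d)/(k_d L₀) = 0.3733,
t_c = ln(11.44 × 0.3733) / (1.51 − 0.132) = ln(4.270) / 1.378 = 1.452/1.378 = 1.053 d.
L(t_c) = L₀ e^(−k_d t_c) = 54.3 × 0.8702 = 47.25 mg/L, and at the critical point k_2 D_c = k_d L, so D_c = (0.132/1.51) × 47.25 = 4.131 mg/L.

t_c ≈ 1.05 d; D_c ≈ 4.13 mg/L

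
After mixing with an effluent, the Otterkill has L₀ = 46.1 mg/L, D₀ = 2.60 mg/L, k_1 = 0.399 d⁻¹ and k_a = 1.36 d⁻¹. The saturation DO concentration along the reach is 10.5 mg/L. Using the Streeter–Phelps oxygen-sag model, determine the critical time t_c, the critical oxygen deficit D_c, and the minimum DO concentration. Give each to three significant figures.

t_c ≈ 1.12 d; D_c ≈ 8.64 mg/L; min DO ≈ 1.86 mg/L

With k_a/k_1 = 3.409 and 1 − D₀(k_a−k_1)/(k_1 L₀) = 0.8642,
t_c = ln(3.409 × 0.8642) / (1.36 − 0.399) = ln(2.946) / 0.9610 = 1.080/0.9610 = 1.124 d.
L(t_c) = L₀ e^(−k_1 t_c) = 46.1 × 0.6386 = 29.44 mg/L, and at the critical point k_a D_c = k_1 L, so D_c = (0.399/1.36) × 29.44 = 8.637 mg/L.
Minimum DO = C_s − D_c = 10.5 − 8.637 = 1.863 mg/L.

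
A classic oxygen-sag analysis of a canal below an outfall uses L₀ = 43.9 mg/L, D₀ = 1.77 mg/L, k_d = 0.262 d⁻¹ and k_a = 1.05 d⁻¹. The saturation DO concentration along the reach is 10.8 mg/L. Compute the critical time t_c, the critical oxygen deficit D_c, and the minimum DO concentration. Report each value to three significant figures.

At the critical point dD/dt = 0, so k_d L₀ e^(−k_d t) = k_a D. Substituting D(t) from the Streeter–Phelps equation and solving for t gives
t_c = ln[(k_a/k_d)(1 − D₀(k_a−k_d)/(k_d L₀))] / (k_a−k_d).
Here k_a−k_d = 0.7880 d⁻¹ and 1 − D₀(k_a−k_d)/(k_d L₀) = 1 − 1.77×0.7880/(0.262×43.9) = 0.8787, so
t_c = ln(4.008 × 0.8787) / 0.7880 = 1.259 / 0.7880 = 1.598 d.
L(t_c) = L₀ e^(−k_d t_c) = 43.9 × 0.6580 = 28.89 mg/L, and at the critical point k_a D_c = k_d L, so D_c = (0.262/1.05) × 28.89 = 7.208 mg/L.
Minimum DO = C_s − D_c = 10.8 − 7.208 = 3.592 mg/L.

t_c ≈ 1.60 d; D_c ≈ 7.21 mg/L; min DO ≈ 3.59 mg/L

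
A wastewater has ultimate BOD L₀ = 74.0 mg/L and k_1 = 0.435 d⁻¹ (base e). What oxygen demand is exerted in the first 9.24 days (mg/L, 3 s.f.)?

y ≈ 72.7 mg/L

y_t = L₀(1 − e^(−k_1 t)) = 74.0 × (1 − e^(−0.435×9.24))
= 74.0 × (1 − 0.01796) = 74.0 × 0.9820 = 72.67 mg/L.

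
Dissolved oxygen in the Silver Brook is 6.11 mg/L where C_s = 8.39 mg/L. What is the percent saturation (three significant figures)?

72.8 % saturation

% saturation = C/C_s × 100 = 6.11/8.39 × 100 = 72.8 %.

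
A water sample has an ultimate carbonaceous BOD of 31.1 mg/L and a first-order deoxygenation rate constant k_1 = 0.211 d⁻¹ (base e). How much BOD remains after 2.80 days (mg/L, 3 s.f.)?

L ≈ 17.2 mg/L

L_t = L₀ e^(−k_1 t) = 31.1 × e^(−0.211×2.80) = 31.1 × 0.5539 = 17.23 mg/L.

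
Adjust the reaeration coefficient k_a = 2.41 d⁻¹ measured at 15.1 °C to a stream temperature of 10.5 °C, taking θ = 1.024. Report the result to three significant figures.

k_a ≈ 2.16 d⁻¹

k_a(T₂) = k_a(T₁) · θ^(T₂−T₁) = 2.41 × 1.024^(10.5−15.1)
= 2.41 × 1.024^-4.60 = 2.41 × 0.8966 = 2.161 d⁻¹.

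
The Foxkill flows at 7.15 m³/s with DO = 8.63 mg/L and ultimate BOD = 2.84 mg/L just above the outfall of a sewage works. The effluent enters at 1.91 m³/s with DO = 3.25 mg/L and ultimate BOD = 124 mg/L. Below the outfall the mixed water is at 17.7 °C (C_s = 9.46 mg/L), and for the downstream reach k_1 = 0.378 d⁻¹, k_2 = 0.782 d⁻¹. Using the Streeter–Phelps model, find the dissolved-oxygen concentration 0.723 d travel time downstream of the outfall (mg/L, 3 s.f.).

DO ≈ 3.23 mg/L

Mixed DO = (7.15×8.63 + 1.91×3.25)/(7.15+1.91) = 67.91/9.060 = 7.496 mg/L.
Mixed L₀ = (7.15×2.84 + 1.91×124)/(9.060) = 257.1/9.060 = 28.38 mg/L.
Initial deficit D₀ = C_s − DO₀ = 9.46 − 7.496 = 1.964 mg/L.
D(0.723) = [0.378×28.38/(0.782−0.378)](e^(−0.378×0.723) − e^(−0.782×0.723)) + 1.964 e^(−0.782×0.723)
= 26.56 × (0.7609 − 0.5681) + 1.964 × 0.5681 = 6.234 mg/L.
DO = 9.46 − 6.234 = 3.226 mg/L.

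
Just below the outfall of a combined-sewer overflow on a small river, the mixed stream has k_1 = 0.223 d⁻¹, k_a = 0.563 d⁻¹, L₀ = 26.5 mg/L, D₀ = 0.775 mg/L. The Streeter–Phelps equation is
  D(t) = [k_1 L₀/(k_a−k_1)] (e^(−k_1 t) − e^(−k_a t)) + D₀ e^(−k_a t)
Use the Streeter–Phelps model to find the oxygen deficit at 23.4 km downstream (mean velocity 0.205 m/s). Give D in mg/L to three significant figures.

Travel time t = x/v = 23.4 km / (0.205 m/s) = 23400 m / 0.205 m/s = 114100 s = 1.321 d.
k_1 L₀/(k_a−k_1) = 0.223×26.5/(0.563−0.223) = 5.910/0.3400 = 17.38 mg/L.
e^(−k_1 t) = e^(−0.223×1.321) = 0.7448; e^(−k_a t) = e^(−0.563×1.321) = 0.4753.
D = 17.38 × (0.7448 − 0.4753) + 0.775 × 0.4753 = 4.684 + 0.3684 = 5.053 mg/L.

D ≈ 5.05 mg/L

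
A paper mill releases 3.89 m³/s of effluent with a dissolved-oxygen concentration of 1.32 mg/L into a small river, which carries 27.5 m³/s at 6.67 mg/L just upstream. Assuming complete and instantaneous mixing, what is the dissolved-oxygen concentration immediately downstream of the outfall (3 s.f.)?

6.01 mg/L

Flow-weighted mixing: C = (Q_r C_r + Q_w C_w)/(Q_r + Q_w)
= (27.5×6.67 + 3.89×1.32)/(27.5 + 3.89) = 188.6/31.39 = 6.007 mg/L.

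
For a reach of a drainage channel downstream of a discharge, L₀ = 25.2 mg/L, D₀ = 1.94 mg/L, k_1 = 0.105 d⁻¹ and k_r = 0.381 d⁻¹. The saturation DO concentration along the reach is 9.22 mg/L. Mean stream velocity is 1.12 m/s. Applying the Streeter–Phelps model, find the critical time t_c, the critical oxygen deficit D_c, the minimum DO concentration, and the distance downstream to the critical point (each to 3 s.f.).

t_c = [1/(k_r−k_1)] ln[(k_r/k_1)(1 − D₀(k_r−k_1)/(k_1 L₀))]
= [1/(0.381−0.105)] ln[(0.381/0.105)(1 − 1.94×0.2760/(0.105×25.2))]
= (1/0.2760) ln[3.629 × 0.7976] = 3.623 × ln(2.894) = 3.623 × 1.063 = 3.851 d.
D_c = (k_1/k_r) L₀ e^(−k_1 t_c) = (0.105/0.381) × 25.2 × e^(−0.105×3.851) = 0.2756 × 25.2 × 0.6674 = 4.635 mg/L.
Minimum DO = C_s − D_c = 9.22 − 4.635 = 4.585 mg/L.
x_c = v t_c = 1.12 m/s × 3.851 d × 86400 s/d = 372600 m ≈ 373 km.

t_c ≈ 3.85 d; D_c ≈ 4.64 mg/L; min DO ≈ 4.58 mg/L; x_c ≈ 373 km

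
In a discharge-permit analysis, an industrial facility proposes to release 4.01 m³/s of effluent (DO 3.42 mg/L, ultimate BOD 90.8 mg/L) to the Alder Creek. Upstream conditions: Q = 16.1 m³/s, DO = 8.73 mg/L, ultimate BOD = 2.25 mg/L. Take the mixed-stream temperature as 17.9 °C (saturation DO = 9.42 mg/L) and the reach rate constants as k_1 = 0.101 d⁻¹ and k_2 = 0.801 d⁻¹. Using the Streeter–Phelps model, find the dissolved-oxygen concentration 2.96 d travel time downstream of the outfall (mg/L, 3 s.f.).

Mixed DO = (16.1×8.73 + 4.01×3.42)/(16.1+4.01) = 154.3/20.11 = 7.671 mg/L.
Mixed L₀ = (16.1×2.25 + 4.01×90.8)/(20.11) = 400.3/20.11 = 19.91 mg/L.
Initial deficit D₀ = C_s − DO₀ = 9.42 − 7.671 = 1.749 mg/L.
D(2.96) = [0.101×19.91/(0.801−0.101)](e^(−0.101×2.96) − e^(−0.801×2.96)) + 1.749 e^(−0.801×2.96)
= 2.872 × (0.7416 − 0.09339) + 1.749 × 0.09339 = 2.025 mg/L.
DO = 9.42 − 2.025 = 7.395 mg/L.

DO ≈ 7.39 mg/L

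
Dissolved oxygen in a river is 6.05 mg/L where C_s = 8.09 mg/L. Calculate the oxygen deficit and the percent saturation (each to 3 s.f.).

D ≈ 2.04 mg/L; 74.8 % saturation

D = C_s − C = 8.09 − 6.05 = 2.04 mg/L.
% saturation = 6.05/8.09 × 100 = 74.8 %.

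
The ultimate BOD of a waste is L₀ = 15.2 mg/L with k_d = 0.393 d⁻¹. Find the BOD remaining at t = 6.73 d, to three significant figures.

L_t = L₀ e^(−k_d t) = 15.2 × e^(−0.393×6.73) = 15.2 × 0.07101 = 1.079 mg/L.

L ≈ 1.08 mg/L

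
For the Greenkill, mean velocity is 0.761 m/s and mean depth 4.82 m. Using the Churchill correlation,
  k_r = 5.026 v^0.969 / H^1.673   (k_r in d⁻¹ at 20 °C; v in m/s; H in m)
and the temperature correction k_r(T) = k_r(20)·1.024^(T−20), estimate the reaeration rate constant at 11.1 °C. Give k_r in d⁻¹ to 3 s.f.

k_r(20) = 5.026 × 0.761^0.969 / 4.82^1.673 = 5.026 × 0.7675 / 13.89 = 0.2777 d⁻¹.
k_r(11.1) = 0.2777 × 1.024^(11.1−20) = 0.2777 × 0.8097 = 0.2248 d⁻¹.

k_r ≈ 0.225 d⁻¹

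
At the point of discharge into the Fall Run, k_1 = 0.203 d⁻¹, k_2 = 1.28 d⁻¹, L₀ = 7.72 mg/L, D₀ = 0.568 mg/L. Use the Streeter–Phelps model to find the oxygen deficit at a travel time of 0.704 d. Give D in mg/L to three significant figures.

k_1 L₀/(k_2−k_1) = 0.203×7.72/(1.28−0.203) = 1.567/1.077 = 1.455 mg/L.
e^(−k_1 t) = e^(−0.203×0.7040) = 0.8668; e^(−k_2 t) = e^(−1.28×0.7040) = 0.4061.
D = 1.455 × (0.8668 − 0.4061) + 0.568 × 0.4061 = 0.6704 + 0.2307 = 0.9011 mg/L.

D ≈ 0.901 mg/L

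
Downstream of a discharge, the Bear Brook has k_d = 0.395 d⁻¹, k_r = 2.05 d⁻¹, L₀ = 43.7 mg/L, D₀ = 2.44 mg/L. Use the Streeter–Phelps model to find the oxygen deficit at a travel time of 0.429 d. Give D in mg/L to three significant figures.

k_d L₀/(k_r−k_d) = 0.395×43.7/(2.05−0.395) = 17.26/1.655 = 10.43 mg/L.
e^(−k_d t) = e^(−0.395×0.4290) = 0.8441; e^(−k_r t) = e^(−2.05×0.4290) = 0.4150.
D = 10.43 × (0.8441 − 0.4150) + 2.44 × 0.4150 = 4.476 + 1.013 = 5.488 mg/L.

D ≈ 5.49 mg/L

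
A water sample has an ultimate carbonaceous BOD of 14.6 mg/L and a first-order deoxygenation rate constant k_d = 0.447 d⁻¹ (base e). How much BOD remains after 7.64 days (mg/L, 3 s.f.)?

L ≈ 0.480 mg/L

L_t = L₀ e^(−k_d t) = 14.6 × e^(−0.447×7.64) = 14.6 × 0.03287 = 0.4800 mg/L.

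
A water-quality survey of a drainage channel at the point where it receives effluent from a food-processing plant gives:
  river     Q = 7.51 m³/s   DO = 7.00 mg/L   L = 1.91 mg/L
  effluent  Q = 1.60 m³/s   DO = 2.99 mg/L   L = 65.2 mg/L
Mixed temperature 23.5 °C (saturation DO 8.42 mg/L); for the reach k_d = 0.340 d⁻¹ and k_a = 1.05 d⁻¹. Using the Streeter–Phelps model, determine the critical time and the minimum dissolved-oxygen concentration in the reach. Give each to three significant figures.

t_c ≈ 1.00 d; minimum DO ≈ 5.42 mg/L

Mixed DO = (7.51×7.00 + 1.60×2.99)/(7.51+1.60) = 57.35/9.110 = 6.296 mg/L.
Mixed L₀ = (7.51×1.91 + 1.60×65.2)/(9.110) = 118.7/9.110 = 13.03 mg/L.
Initial deficit D₀ = C_s − DO₀ = 8.42 − 6.296 = 2.124 mg/L.
t_c = (1/0.7100) ln[(1.05/0.340)(1 − 2.124×0.7100/(0.340×13.03))] = 1.408 × ln(2.037) = 1.002 d.
D_c = (0.340/1.05) × 13.03 × e^(−0.340×1.002) = 0.3238 × 13.03 × 0.7113 = 3.000 mg/L.
Minimum DO = 8.42 − 3.000 = 5.420 mg/L.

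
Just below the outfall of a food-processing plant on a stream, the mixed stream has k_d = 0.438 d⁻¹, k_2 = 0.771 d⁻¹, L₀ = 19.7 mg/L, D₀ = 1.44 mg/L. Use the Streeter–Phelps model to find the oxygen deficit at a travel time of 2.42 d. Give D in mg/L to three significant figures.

k_d L₀/(k_2−k_d) = 0.438×19.7/(0.771−0.438) = 8.629/0.3330 = 25.91 mg/L.
e^(−k_d t) = e^(−0.438×2.420) = 0.3465; e^(−k_2 t) = e^(−0.771×2.420) = 0.1548.
D = 25.91 × (0.3465 − 0.1548) + 1.44 × 0.1548 = 4.967 + 0.2229 = 5.190 mg/L.

D ≈ 5.19 mg/L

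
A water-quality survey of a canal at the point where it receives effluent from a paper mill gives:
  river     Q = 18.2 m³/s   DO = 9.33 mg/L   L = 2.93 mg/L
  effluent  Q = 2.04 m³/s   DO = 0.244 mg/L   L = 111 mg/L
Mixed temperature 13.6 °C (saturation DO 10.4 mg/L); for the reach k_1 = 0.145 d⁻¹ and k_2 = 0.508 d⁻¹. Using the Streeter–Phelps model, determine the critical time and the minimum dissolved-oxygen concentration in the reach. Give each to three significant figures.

Mixed DO = (18.2×9.33 + 2.04×0.244)/(18.2+2.04) = 170.3/20.24 = 8.414 mg/L.
Mixed L₀ = (18.2×2.93 + 2.04×111)/(20.24) = 279.8/20.24 = 13.82 mg/L.
Initial deficit D₀ = C_s − DO₀ = 10.4 − 8.414 = 1.986 mg/L.
t_c = (1/0.3630) ln[(0.508/0.145)(1 − 1.986×0.3630/(0.145×13.82))] = 2.755 × ln(2.243) = 2.226 d.
D_c = (0.145/0.508) × 13.82 × e^(−0.145×2.226) = 0.2854 × 13.82 × 0.7242 = 2.857 mg/L.
Minimum DO = 10.4 − 2.857 = 7.543 mg/L.

t_c ≈ 2.23 d; minimum DO ≈ 7.54 mg/L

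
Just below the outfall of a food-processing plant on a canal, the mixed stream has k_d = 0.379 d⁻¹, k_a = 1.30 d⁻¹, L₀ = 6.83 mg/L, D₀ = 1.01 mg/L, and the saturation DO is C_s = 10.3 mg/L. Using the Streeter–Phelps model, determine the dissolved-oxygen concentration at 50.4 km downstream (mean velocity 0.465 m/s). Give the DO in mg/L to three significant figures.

Travel time t = x/v = 50.4 km / (0.465 m/s) = 50400 m / 0.465 m/s = 108400 s = 1.254 d.
k_d L₀/(k_a−k_d) = 0.379×6.83/(1.30−0.379) = 2.589/0.9210 = 2.811 mg/L.
e^(−k_d t) = e^(−0.379×1.254) = 0.6216; e^(−k_a t) = e^(−1.30×1.254) = 0.1958.
D = 2.811 × (0.6216 − 0.1958) + 1.01 × 0.1958 = 1.197 + 0.1977 = 1.395 mg/L.
DO = C_s − D = 10.3 − 1.395 = 8.905 mg/L.

DO ≈ 8.91 mg/L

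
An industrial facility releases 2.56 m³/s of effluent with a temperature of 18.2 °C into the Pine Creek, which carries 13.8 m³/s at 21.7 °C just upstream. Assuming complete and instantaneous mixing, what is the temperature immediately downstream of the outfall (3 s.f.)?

Flow-weighted mixing: C = (Q_r C_r + Q_w C_w)/(Q_r + Q_w)
= (13.8×21.7 + 2.56×18.2)/(13.8 + 2.56) = 346.1/16.36 = 21.15 °C.

21.2 °C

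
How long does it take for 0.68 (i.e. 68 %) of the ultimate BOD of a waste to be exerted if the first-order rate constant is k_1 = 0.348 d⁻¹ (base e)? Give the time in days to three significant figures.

t ≈ 3.27 d

y/L₀ = 1 − e^(−k_1 t) = 0.68 ⇒ e^(−k_1 t) = 0.320
t = −ln(0.320) / 0.348 = 1.139 / 0.348 = 3.274 d.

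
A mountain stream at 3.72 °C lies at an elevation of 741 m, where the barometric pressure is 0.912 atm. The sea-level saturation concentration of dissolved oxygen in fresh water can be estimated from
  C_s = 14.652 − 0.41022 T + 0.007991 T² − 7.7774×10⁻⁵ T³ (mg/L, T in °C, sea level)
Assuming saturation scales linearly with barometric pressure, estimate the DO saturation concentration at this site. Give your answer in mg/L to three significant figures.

At sea level: C_s = 14.652 − 0.41022×3.72 + 0.007991×3.72² − 7.7774×10⁻⁵×3.72³ = 13.23 mg/L.
Pressure correction: C_s' = 13.23 × 0.912 = 12.07 mg/L.

C_s ≈ 12.1 mg/L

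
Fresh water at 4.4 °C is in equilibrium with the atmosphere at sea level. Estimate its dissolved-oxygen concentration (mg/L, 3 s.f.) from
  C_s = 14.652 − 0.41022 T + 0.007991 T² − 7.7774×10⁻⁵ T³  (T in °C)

C_s ≈ 13.0 mg/L

C_s = 14.652 − 0.41022×4.4 + 0.007991×4.4² − 7.7774×10⁻⁵×4.4³ = 13.00 mg/L.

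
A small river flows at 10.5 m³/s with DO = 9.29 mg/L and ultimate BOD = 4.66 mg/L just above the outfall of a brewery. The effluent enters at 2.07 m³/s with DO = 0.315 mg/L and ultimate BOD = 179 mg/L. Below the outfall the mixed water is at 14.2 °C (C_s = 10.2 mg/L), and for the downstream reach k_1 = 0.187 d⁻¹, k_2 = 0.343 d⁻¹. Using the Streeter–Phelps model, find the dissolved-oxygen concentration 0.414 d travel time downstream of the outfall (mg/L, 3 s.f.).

DO ≈ 5.81 mg/L

Mixed DO = (10.5×9.29 + 2.07×0.315)/(10.5+2.07) = 98.20/12.57 = 7.812 mg/L.
Mixed L₀ = (10.5×4.66 + 2.07×179)/(12.57) = 419.5/12.57 = 33.37 mg/L.
Initial deficit D₀ = C_s − DO₀ = 10.2 − 7.812 = 2.388 mg/L.
D(0.414) = [0.187×33.37/(0.343−0.187)](e^(−0.187×0.414) − e^(−0.343×0.414)) + 2.388 e^(−0.343×0.414)
= 40.00 × (0.9255 − 0.8676) + 2.388 × 0.8676 = 4.387 mg/L.
DO = 10.2 − 4.387 = 5.813 mg/L.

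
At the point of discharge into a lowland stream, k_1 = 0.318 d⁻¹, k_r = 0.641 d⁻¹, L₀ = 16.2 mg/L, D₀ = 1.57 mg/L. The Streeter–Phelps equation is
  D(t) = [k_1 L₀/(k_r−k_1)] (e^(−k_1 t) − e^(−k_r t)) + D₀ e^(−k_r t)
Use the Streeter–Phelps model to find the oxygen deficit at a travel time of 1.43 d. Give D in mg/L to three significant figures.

D ≈ 4.37 mg/L

k_1 L₀/(k_r−k_1) = 0.318×16.2/(0.641−0.318) = 5.152/0.3230 = 15.95 mg/L.
e^(−k_1 t) = e^(−0.318×1.430) = 0.6346; e^(−k_r t) = e^(−0.641×1.430) = 0.3999.
D = 15.95 × (0.6346 − 0.3999) + 1.57 × 0.3999 = 3.744 + 0.6278 = 4.372 mg/L.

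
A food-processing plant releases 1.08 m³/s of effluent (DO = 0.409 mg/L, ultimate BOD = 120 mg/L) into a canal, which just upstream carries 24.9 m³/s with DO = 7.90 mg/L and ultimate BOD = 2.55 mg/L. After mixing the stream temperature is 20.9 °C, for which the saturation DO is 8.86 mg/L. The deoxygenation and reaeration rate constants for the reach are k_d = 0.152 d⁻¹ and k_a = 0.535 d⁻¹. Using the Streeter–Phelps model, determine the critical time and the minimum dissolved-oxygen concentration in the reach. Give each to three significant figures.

Mixed DO = (24.9×7.90 + 1.08×0.409)/(24.9+1.08) = 197.2/25.98 = 7.589 mg/L.
Mixed L₀ = (24.9×2.55 + 1.08×120)/(25.98) = 193.1/25.98 = 7.432 mg/L.
Initial deficit D₀ = C_s − DO₀ = 8.86 − 7.589 = 1.271 mg/L.
t_c = (1/0.3830) ln[(0.535/0.152)(1 − 1.271×0.3830/(0.152×7.432))] = 2.611 × ln(2.003) = 1.813 d.
D_c = (0.152/0.535) × 7.432 × e^(−0.152×1.813) = 0.2841 × 7.432 × 0.7591 = 1.603 mg/L.
Minimum DO = 8.86 − 1.603 = 7.257 mg/L.

t_c ≈ 1.81 d; minimum DO ≈ 7.26 mg/L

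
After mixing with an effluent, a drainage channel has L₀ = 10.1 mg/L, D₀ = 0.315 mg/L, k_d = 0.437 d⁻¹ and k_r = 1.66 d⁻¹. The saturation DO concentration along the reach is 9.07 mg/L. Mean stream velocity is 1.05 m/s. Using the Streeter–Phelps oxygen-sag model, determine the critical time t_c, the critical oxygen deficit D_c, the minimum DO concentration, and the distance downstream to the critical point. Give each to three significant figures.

At the critical point dD/dt = 0, so k_d L₀ e^(−k_d t) = k_r D. Substituting D(t) from the Streeter–Phelps equation and solving for t gives
t_c = ln[(k_r/k_d)(1 − D₀(k_r−k_d)/(k_d L₀))] / (k_r−k_d).
Here k_r−k_d = 1.223 d⁻¹ and 1 − D₀(k_r−k_d)/(k_d L₀) = 1 − 0.315×1.223/(0.437×10.1) = 0.9127, so
t_c = ln(3.799 × 0.9127) / 1.223 = 1.243 / 1.223 = 1.017 d.
D_c = (k_d/k_r) L₀ e^(−k_d t_c) = (0.437/1.66) × 10.1 × e^(−0.437×1.017) = 0.2633 × 10.1 × 0.6413 = 1.705 mg/L.
Minimum DO = C_s − D_c = 9.07 − 1.705 = 7.365 mg/L.
x_c = v t_c = 1.05 m/s × 1.017 d × 86400 s/d = 92230 m ≈ 92.2 km.

t_c ≈ 1.02 d; D_c ≈ 1.71 mg/L; min DO ≈ 7.36 mg/L; x_c ≈ 92.2 km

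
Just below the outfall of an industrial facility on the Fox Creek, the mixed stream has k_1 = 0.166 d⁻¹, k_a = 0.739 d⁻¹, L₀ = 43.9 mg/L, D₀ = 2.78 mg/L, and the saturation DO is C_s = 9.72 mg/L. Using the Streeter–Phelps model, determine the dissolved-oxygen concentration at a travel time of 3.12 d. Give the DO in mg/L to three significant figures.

k_1 L₀/(k_a−k_1) = 0.166×43.9/(0.739−0.166) = 7.287/0.5730 = 12.72 mg/L.
e^(−k_1 t) = e^(−0.166×3.120) = 0.5958; e^(−k_a t) = e^(−0.739×3.120) = 0.09969.
D = 12.72 × (0.5958 − 0.09969) + 2.78 × 0.09969 = 6.309 + 0.2771 = 6.586 mg/L.
DO = C_s − D = 9.72 − 6.586 = 3.134 mg/L.

DO ≈ 3.13 mg/L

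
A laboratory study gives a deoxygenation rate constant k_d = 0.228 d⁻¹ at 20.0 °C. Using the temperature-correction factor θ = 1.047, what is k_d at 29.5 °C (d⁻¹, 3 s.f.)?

k_d(T₂) = k_d(T₁) · θ^(T₂−T₁) = 0.228 × 1.047^(29.5−20.0)
= 0.228 × 1.047^9.50 = 0.228 × 1.547 = 0.3527 d⁻¹.

k_d ≈ 0.353 d⁻¹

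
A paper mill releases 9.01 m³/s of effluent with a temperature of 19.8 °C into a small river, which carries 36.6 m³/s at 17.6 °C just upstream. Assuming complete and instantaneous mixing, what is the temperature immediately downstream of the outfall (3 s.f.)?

Flow-weighted mixing: C = (Q_r C_r + Q_w C_w)/(Q_r + Q_w)
= (36.6×17.6 + 9.01×19.8)/(36.6 + 9.01) = 822.6/45.61 = 18.03 °C.

18.0 °C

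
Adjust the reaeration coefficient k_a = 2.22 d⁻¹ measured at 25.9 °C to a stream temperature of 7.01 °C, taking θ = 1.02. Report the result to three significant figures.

k_a(T₂) = k_a(T₁) · θ^(T₂−T₁) = 2.22 × 1.02^(7.01−25.9)
= 2.22 × 1.02^-18.9 = 2.22 × 0.6879 = 1.527 d⁻¹.

k_a ≈ 1.53 d⁻¹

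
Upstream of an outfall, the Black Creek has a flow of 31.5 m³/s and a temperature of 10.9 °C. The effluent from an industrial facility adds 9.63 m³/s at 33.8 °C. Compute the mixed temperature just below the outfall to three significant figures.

16.3 °C

Flow-weighted mixing: C = (Q_r C_r + Q_w C_w)/(Q_r + Q_w)
= (31.5×10.9 + 9.63×33.8)/(31.5 + 9.63) = 668.8/41.13 = 16.26 °C.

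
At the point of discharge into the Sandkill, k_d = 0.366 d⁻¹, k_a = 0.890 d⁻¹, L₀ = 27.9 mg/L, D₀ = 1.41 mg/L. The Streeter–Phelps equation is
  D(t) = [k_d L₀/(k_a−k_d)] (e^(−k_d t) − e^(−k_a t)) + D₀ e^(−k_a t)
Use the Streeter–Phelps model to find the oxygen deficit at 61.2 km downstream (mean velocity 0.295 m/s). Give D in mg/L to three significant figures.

Travel time t = x/v = 61.2 km / (0.295 m/s) = 61200 m / 0.295 m/s = 207500 s = 2.401 d.
k_d L₀/(k_a−k_d) = 0.366×27.9/(0.890−0.366) = 10.21/0.5240 = 19.49 mg/L.
e^(−k_d t) = e^(−0.366×2.401) = 0.4153; e^(−k_a t) = e^(−0.890×2.401) = 0.1180.
D = 19.49 × (0.4153 − 0.1180) + 1.41 × 0.1180 = 5.793 + 0.1664 = 5.959 mg/L.

D ≈ 5.96 mg/L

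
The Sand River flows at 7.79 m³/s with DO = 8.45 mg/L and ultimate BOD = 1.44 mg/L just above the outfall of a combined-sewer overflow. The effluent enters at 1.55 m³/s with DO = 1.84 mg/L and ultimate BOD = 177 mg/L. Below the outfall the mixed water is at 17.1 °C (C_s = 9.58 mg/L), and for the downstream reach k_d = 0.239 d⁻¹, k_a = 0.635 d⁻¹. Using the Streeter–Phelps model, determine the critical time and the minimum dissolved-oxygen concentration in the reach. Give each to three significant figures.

t_c ≈ 2.14 d; minimum DO ≈ 2.68 mg/L

Mixed DO = (7.79×8.45 + 1.55×1.84)/(7.79+1.55) = 68.68/9.340 = 7.353 mg/L.
Mixed L₀ = (7.79×1.44 + 1.55×177)/(9.340) = 285.6/9.340 = 30.57 mg/L.
Initial deficit D₀ = C_s − DO₀ = 9.58 − 7.353 = 2.227 mg/L.
t_c = (1/0.3960) ln[(0.635/0.239)(1 − 2.227×0.3960/(0.239×30.57))] = 2.525 × ln(2.336) = 2.143 d.
D_c = (0.239/0.635) × 30.57 × e^(−0.239×2.143) = 0.3764 × 30.57 × 0.5992 = 6.896 mg/L.
Minimum DO = 9.58 − 6.896 = 2.684 mg/L.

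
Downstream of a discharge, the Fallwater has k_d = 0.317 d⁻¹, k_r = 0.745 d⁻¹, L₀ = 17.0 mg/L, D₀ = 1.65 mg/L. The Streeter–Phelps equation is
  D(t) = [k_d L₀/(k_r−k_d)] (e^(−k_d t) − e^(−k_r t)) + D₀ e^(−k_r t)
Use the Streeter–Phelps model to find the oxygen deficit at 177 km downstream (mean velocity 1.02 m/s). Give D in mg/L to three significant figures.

Travel time t = x/v = 177 km / (1.02 m/s) = 177000 m / 1.02 m/s = 173500 s = 2.008 d.
k_d L₀/(k_r−k_d) = 0.317×17.0/(0.745−0.317) = 5.389/0.4280 = 12.59 mg/L.
e^(−k_d t) = e^(−0.317×2.008) = 0.5290; e^(−k_r t) = e^(−0.745×2.008) = 0.2240.
D = 12.59 × (0.5290 − 0.2240) + 1.65 × 0.2240 = 3.841 + 0.3695 = 4.211 mg/L.

D ≈ 4.21 mg/L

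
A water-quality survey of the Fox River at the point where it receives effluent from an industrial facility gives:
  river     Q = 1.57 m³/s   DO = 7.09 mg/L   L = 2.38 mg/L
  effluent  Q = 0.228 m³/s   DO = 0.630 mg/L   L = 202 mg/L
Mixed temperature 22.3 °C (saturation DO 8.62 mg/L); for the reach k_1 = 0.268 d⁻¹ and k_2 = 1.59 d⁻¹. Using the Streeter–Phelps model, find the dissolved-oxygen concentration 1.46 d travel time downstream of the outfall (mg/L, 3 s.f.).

DO ≈ 5.14 mg/L

Mixed DO = (1.57×7.09 + 0.228×0.630)/(1.57+0.228) = 11.27/1.798 = 6.271 mg/L.
Mixed L₀ = (1.57×2.38 + 0.228×202)/(1.798) = 49.79/1.798 = 27.69 mg/L.
Initial deficit D₀ = C_s − DO₀ = 8.62 − 6.271 = 2.349 mg/L.
D(1.46) = [0.268×27.69/(1.59−0.268)](e^(−0.268×1.46) − e^(−1.59×1.46)) + 2.349 e^(−1.59×1.46)
= 5.614 × (0.6762 − 0.09814) + 2.349 × 0.09814 = 3.476 mg/L.
DO = 8.62 − 3.476 = 5.144 mg/L.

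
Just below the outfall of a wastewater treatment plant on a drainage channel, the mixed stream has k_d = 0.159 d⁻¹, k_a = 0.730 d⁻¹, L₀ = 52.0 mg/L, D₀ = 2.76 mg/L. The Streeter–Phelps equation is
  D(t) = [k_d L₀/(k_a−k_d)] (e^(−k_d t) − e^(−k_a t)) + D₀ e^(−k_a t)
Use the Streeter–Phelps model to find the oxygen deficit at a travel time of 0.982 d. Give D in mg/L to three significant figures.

D ≈ 6.66 mg/L

k_d L₀/(k_a−k_d) = 0.159×52.0/(0.730−0.159) = 8.268/0.5710 = 14.48 mg/L.
e^(−k_d t) = e^(−0.159×0.9820) = 0.8554; e^(−k_a t) = e^(−0.730×0.9820) = 0.4883.
D = 14.48 × (0.8554 − 0.4883) + 2.76 × 0.4883 = 5.316 + 1.348 = 6.664 mg/L.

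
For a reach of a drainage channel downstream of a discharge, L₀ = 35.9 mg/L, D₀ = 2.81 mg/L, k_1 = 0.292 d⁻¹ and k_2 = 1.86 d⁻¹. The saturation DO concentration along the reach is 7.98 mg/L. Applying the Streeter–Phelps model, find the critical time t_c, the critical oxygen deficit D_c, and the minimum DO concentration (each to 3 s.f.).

t_c ≈ 0.833 d; D_c ≈ 4.42 mg/L; min DO ≈ 3.56 mg/L

At the critical point dD/dt = 0, so k_1 L₀ e^(−k_1 t) = k_2 D. Substituting D(t) from the Streeter–Phelps equation and solving for t gives
t_c = ln[(k_2/k_1)(1 − D₀(k_2−k_1)/(k_1 L₀))] / (k_2−k_1).
Here k_2−k_1 = 1.568 d⁻¹ and 1 − D₀(k_2−k_1)/(k_1 L₀) = 1 − 2.81×1.568/(0.292×35.9) = 0.5797, so
t_c = ln(6.370 × 0.5797) / 1.568 = 1.306 / 1.568 = 0.8331 d.
L(t_c) = L₀ e^(−k_1 t_c) = 35.9 × 0.7841 = 28.15 mg/L, and at the critical point k_2 D_c = k_1 L, so D_c = (0.292/1.86) × 28.15 = 4.419 mg/L.
Minimum DO = C_s − D_c = 7.98 − 4.419 = 3.561 mg/L.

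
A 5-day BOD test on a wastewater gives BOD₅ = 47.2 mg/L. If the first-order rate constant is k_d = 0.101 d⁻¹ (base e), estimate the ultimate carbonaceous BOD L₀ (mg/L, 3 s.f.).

L₀ ≈ 119 mg/L

BOD₅ = L₀(1 − e^(−5k_d)) ⇒ L₀ = BOD₅ / (1 − e^(−5×0.101))
= 47.2 / (1 − 0.6035) = 47.2 / 0.3965 = 119.0 mg/L.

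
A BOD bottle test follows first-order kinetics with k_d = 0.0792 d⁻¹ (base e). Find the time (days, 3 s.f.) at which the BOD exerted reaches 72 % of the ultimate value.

t ≈ 16.1 d

y/L₀ = 1 − e^(−k_d t) = 0.72 ⇒ e^(−k_d t) = 0.280
t = −ln(0.280) / 0.0792 = 1.273 / 0.0792 = 16.07 d.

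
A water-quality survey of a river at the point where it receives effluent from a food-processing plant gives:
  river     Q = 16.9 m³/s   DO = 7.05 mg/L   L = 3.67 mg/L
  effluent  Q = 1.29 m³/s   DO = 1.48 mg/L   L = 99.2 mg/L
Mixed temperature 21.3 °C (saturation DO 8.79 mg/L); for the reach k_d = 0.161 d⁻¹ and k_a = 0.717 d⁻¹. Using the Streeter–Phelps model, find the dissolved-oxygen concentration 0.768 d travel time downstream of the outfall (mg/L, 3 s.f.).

Mixed DO = (16.9×7.05 + 1.29×1.48)/(16.9+1.29) = 121.1/18.19 = 6.655 mg/L.
Mixed L₀ = (16.9×3.67 + 1.29×99.2)/(18.19) = 190.0/18.19 = 10.44 mg/L.
Initial deficit D₀ = C_s − DO₀ = 8.79 − 6.655 = 2.135 mg/L.
D(0.768) = [0.161×10.44/(0.717−0.161)](e^(−0.161×0.768) − e^(−0.717×0.768)) + 2.135 e^(−0.717×0.768)
= 3.024 × (0.8837 − 0.5766) + 2.135 × 0.5766 = 2.160 mg/L.
DO = 8.79 − 2.160 = 6.630 mg/L.

DO ≈ 6.63 mg/L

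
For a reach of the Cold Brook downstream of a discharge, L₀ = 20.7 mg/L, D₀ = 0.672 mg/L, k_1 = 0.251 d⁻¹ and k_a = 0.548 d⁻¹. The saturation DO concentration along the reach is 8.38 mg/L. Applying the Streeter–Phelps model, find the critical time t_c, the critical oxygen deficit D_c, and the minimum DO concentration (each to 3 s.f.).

t_c = [1/(k_a−k_1)] ln[(k_a/k_1)(1 − D₀(k_a−k_1)/(k_1 L₀))]
= [1/(0.548−0.251)] ln[(0.548/0.251)(1 − 0.672×0.2970/(0.251×20.7))]
= (1/0.2970) ln[2.183 × 0.9616] = 3.367 × ln(2.099) = 3.367 × 0.7417 = 2.497 d.
D_c = (k_1/k_a) L₀ e^(−k_1 t_c) = (0.251/0.548) × 20.7 × e^(−0.251×2.497) = 0.4580 × 20.7 × 0.5343 = 5.066 mg/L.
Minimum DO = C_s − D_c = 8.38 − 5.066 = 3.314 mg/L.

t_c ≈ 2.50 d; D_c ≈ 5.07 mg/L; min DO ≈ 3.31 mg/L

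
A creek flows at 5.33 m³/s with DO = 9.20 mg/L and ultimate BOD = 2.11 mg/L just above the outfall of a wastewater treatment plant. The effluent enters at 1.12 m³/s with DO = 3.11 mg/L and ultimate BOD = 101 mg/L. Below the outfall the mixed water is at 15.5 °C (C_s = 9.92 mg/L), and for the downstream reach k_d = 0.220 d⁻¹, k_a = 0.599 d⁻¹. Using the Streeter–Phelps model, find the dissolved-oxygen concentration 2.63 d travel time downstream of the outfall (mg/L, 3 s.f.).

DO ≈ 5.59 mg/L

Mixed DO = (5.33×9.20 + 1.12×3.11)/(5.33+1.12) = 52.52/6.450 = 8.143 mg/L.
Mixed L₀ = (5.33×2.11 + 1.12×101)/(6.450) = 124.4/6.450 = 19.28 mg/L.
Initial deficit D₀ = C_s − DO₀ = 9.92 − 8.143 = 1.777 mg/L.
D(2.63) = [0.220×19.28/(0.599−0.220)](e^(−0.220×2.63) − e^(−0.599×2.63)) + 1.777 e^(−0.599×2.63)
= 11.19 × (0.5607 − 0.2069) + 1.777 × 0.2069 = 4.327 mg/L.
DO = 9.92 − 4.327 = 5.593 mg/L.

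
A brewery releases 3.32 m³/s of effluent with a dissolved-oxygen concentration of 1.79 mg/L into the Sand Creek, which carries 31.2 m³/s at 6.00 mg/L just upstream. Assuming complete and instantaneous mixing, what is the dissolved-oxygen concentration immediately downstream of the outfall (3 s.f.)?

Flow-weighted mixing: C = (Q_r C_r + Q_w C_w)/(Q_r + Q_w)
= (31.2×6.00 + 3.32×1.79)/(31.2 + 3.32) = 193.1/34.52 = 5.595 mg/L.

5.60 mg/L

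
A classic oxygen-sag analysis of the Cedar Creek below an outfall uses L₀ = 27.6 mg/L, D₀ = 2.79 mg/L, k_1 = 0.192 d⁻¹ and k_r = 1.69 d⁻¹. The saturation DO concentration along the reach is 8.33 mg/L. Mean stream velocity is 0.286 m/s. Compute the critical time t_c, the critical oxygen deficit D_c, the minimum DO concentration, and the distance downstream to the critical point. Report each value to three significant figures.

With k_r/k_1 = 8.802 and 1 − D₀(k_r−k_1)/(k_1 L₀) = 0.2113,
t_c = ln(8.802 × 0.2113) / (1.69 − 0.192) = ln(1.860) / 1.498 = 0.6206/1.498 = 0.4143 d.
D_c = (k_1/k_r) L₀ e^(−k_1 t_c) = (0.192/1.69) × 27.6 × e^(−0.192×0.4143) = 0.1136 × 27.6 × 0.9235 = 2.896 mg/L.
Minimum DO = C_s − D_c = 8.33 − 2.896 = 5.434 mg/L.
x_c = v t_c = 0.286 m/s × 0.4143 d × 86400 s/d = 10240 m ≈ 10.2 km.

t_c ≈ 0.414 d; D_c ≈ 2.90 mg/L; min DO ≈ 5.43 mg/L; x_c ≈ 10.2 km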